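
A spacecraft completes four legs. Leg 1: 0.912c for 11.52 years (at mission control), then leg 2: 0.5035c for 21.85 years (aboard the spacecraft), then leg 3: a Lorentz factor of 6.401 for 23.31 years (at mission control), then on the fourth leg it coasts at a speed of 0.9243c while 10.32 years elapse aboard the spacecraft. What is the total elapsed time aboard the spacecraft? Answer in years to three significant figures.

Leg 1: γ = 1/√(1 − 0.912²) = 1/√0.1683 = 2.438; τ_1 = 11.52/2.438 = 4.725 years.
Leg 2: 21.85 years is already measured aboard the spacecraft.
Leg 3: γ = 6.401; τ_3 = 23.31/6.401 = 3.642 years.
Leg 4: 10.32 years is already measured aboard the spacecraft.
Total: 4.725 + 21.85 + 3.642 + 10.32 years.

τ = 40.5 years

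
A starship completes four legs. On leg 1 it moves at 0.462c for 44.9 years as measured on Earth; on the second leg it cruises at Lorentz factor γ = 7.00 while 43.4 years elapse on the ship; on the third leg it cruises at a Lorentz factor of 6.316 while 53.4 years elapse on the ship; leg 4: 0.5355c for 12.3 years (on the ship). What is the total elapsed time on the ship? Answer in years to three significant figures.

Leg 1: γ = 1/√(1 − 0.462²) = 1/√0.7866 = 1.128; τ_1 = 44.9/1.128 = 39.82 years.
Leg 2: 43.4 years is already measured on the ship.
Leg 3: 53.4 years is already measured on the ship.
Leg 4: 12.3 years is already measured on the ship.
Total: 39.82 + 43.40 + 53.40 + 12.30 years.

τ = 149 years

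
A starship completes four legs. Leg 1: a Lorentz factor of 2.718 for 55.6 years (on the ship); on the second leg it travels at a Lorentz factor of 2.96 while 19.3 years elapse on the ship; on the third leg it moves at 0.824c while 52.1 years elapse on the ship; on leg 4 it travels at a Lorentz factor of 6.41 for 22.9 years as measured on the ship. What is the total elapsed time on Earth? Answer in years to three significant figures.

Δt = 447 years

Leg 1: γ = 2.718; Δt_1 = 2.718 × 55.6 = 151.1 years.
Leg 2: γ = 2.96; Δt_2 = 2.960 × 19.3 = 57.13 years.
Leg 3: γ = 1/√(1 − 0.824²) = 1/√0.3210 = 1.765; Δt_3 = 1.765 × 52.1 = 91.95 years.
Leg 4: γ = 6.41; Δt_4 = 6.410 × 22.9 = 146.8 years.
Total: 151.1 + 57.13 + 91.95 + 146.8 years.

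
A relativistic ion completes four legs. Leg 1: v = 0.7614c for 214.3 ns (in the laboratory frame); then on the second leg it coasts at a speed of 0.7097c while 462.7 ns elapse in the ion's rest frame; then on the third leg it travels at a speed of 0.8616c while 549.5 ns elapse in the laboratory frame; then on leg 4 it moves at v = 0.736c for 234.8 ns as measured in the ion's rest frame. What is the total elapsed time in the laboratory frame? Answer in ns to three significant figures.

Δt = 1770 ns

Leg 1: 214.3 ns is already measured in the laboratory frame.
Leg 2: γ = 1/√(1 − 0.7097²) = 1/√0.4963 = 1.419; Δt_2 = 1.419 × 462.7 = 656.8 ns.
Leg 3: 549.5 ns is already measured in the laboratory frame.
Leg 4: γ = 1/√(1 − 0.736²) = 1/√0.4583 = 1.477; Δt_4 = 1.477 × 234.8 = 346.8 ns.
Total: 214.3 + 656.8 + 549.5 + 346.8 ns.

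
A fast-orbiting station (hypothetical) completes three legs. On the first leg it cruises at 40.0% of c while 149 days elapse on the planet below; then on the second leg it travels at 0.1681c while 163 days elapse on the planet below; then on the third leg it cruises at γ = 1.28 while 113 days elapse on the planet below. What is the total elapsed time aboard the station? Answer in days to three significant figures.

τ = 386 days

Leg 1: β = 0.400; γ = 1/√(1 − 0.400²) = 1/√0.8400 = 1.091; τ_1 = 149/1.091 = 136.6 days.
Leg 2: γ = 1/√(1 − 0.1681²) = 1/√0.9717 = 1.014; τ_2 = 163/1.014 = 160.7 days.
Leg 3: γ = 1.28; τ_3 = 113/1.280 = 88.28 days.
Total: 136.6 + 160.7 + 88.28 days.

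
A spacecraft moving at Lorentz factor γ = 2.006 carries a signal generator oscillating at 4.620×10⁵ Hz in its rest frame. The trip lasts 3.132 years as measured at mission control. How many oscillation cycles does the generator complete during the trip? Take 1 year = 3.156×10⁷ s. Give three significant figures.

N = 2.28×10¹³

γ = 2.006
The oscillator's own cycle count is N = f × τ where τ is the proper time aboard the spacecraft. τ = Δt/γ = 3.132/2.006 = 1.561 years = 4.928×10⁷ s.
N = 4.620×10⁵ × 4.928×10⁷ = 2.277×10¹³.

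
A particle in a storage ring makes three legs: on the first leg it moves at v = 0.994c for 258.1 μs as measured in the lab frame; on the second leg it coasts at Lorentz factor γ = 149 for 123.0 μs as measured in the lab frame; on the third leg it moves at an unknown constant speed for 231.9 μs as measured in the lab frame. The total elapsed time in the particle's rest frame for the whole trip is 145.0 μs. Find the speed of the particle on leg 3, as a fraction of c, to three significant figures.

Leg 1: γ = 1/√(1 − 0.994²) = 1/√0.01196 = 9.142; τ_1 = 258.1/9.142 = 28.23 μs.
Leg 2: γ = 149; τ_2 = 123.0/149.0 = 0.8255 μs.
Leg 3: speed unknown; τ_3 = 231.9/γ_3.
Total proper time: 28.23 + 0.8255 + τ_3 = 145.0, so τ_3 = 145.0 − 29.06 = 115.9 μs.
γ_3 = 231.9/115.9 = 2.000; β = √(1 − 1/γ²) = √0.7500.

β = 0.866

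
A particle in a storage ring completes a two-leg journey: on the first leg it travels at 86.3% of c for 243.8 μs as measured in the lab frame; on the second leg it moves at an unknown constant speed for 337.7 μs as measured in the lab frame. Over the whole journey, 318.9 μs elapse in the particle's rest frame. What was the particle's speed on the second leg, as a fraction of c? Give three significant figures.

β = 0.815

Leg 1: β = 0.863; γ = 1/√(1 − 0.863²) = 1/√0.2552 = 1.979; τ_1 = 243.8/1.979 = 123.2 μs.
Leg 2: speed unknown; τ_2 = 337.7/γ_2.
Total proper time: 123.2 + τ_2 = 318.9, so τ_2 = 318.9 − 123.2 = 195.7 μs.
γ_2 = 337.7/195.7 = 1.725; β = √(1 − 1/γ²) = √0.6641.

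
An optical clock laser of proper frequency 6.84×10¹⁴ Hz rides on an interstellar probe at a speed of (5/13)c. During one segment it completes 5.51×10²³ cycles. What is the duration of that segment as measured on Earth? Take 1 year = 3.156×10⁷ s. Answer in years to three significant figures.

γ = 1/√(1 − (5/13)²) = 13/12 ≈ 1.083
Proper time for N cycles: τ = N/f = 5.51×10²³/(6.84×10¹⁴) = 8.056×10⁸ s = 25.52 years.
Lab-frame duration Δt = γτ = 1.083 × 25.52 = 27.65 years.

Δt = 27.7 years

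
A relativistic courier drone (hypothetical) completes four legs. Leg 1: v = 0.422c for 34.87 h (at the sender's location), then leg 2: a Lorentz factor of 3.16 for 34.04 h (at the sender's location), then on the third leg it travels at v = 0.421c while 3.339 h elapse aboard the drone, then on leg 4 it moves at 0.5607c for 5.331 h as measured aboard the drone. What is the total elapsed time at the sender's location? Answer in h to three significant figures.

Leg 1: 34.87 h is already measured at the sender's location.
Leg 2: 34.04 h is already measured at the sender's location.
Leg 3: γ = 1/√(1 − 0.421²) = 1/√0.8228 = 1.102; Δt_3 = 1.102 × 3.339 = 3.681 h.
Leg 4: γ = 1/√(1 − 0.5607²) = 1/√0.6856 = 1.208; Δt_4 = 1.208 × 5.331 = 6.438 h.
Total: 34.87 + 34.04 + 3.681 + 6.438 h.

Δt = 79.0 h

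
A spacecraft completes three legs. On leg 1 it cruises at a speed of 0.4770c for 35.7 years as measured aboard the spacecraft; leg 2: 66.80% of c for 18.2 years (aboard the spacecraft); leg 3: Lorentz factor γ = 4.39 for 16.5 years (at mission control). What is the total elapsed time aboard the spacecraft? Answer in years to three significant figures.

τ = 57.7 years

Leg 1: 35.7 years is already measured aboard the spacecraft.
Leg 2: 18.2 years is already measured aboard the spacecraft.
Leg 3: γ = 4.39; τ_3 = 16.5/4.390 = 3.759 years.
Total: 35.70 + 18.20 + 3.759 years.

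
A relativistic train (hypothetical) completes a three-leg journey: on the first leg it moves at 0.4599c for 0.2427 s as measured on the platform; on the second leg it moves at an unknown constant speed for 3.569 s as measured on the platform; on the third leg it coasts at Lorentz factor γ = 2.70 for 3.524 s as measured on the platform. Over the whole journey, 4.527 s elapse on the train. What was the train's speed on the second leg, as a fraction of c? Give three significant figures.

Leg 1: γ = 1/√(1 − 0.4599²) = 1/√0.7885 = 1.126; τ_1 = 0.2427/1.126 = 0.2155 s.
Leg 2: speed unknown; τ_2 = 3.569/γ_2.
Leg 3: γ = 2.70; τ_3 = 3.524/2.700 = 1.305 s.
Total proper time: 0.2155 + τ_2 + 1.305 = 4.527, so τ_2 = 4.527 − 1.521 = 3.006 s.
γ_2 = 3.569/3.006 = 1.187; β = √(1 − 1/γ²) = √0.2905.

β = 0.539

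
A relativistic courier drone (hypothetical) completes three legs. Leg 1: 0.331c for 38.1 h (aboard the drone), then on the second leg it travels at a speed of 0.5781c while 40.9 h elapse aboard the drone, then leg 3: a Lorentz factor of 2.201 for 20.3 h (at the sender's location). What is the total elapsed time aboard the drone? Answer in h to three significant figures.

τ = 88.2 h

Leg 1: 38.1 h is already measured aboard the drone.
Leg 2: 40.9 h is already measured aboard the drone.
Leg 3: γ = 2.201; τ_3 = 20.3/2.201 = 9.223 h.
Total: 38.10 + 40.90 + 9.223 h.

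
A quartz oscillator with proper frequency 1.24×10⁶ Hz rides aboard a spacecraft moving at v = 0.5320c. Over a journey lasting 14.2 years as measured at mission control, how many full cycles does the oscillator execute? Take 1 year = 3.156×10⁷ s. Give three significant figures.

γ = 1/√(1 − 0.5320²) = 1/√0.7170 = 1.181
The oscillator's own cycle count is N = f × τ where τ is the proper time aboard the spacecraft. τ = Δt/γ = 14.2/1.181 = 12.02 years = 3.795×10⁸ s.
N = 1.24×10⁶ × 3.795×10⁸ = 4.705×10¹⁴.

N = 4.71×10¹⁴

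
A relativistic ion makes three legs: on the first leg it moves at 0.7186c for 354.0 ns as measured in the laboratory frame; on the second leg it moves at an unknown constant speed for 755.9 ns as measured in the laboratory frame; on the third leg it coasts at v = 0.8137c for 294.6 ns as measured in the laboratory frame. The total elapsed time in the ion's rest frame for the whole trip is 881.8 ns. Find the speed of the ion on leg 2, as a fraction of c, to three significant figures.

Leg 1: γ = 1/√(1 − 0.7186²) = 1/√0.4836 = 1.438; τ_1 = 354.0/1.438 = 246.2 ns.
Leg 2: speed unknown; τ_2 = 755.9/γ_2.
Leg 3: γ = 1/√(1 − 0.8137²) = 1/√0.3379 = 1.720; τ_3 = 294.6/1.720 = 171.2 ns.
Total proper time: 246.2 + τ_2 + 171.2 = 881.8, so τ_2 = 881.8 − 417.4 = 464.4 ns.
γ_2 = 755.9/464.4 = 1.628; β = √(1 − 1/γ²) = √0.6226.

β = 0.789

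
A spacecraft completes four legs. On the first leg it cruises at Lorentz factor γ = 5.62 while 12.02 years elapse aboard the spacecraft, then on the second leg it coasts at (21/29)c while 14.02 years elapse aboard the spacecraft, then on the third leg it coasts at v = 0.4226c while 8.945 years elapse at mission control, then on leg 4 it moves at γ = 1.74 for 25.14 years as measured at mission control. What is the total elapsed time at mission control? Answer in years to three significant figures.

Leg 1: γ = 5.62; Δt_1 = 5.620 × 12.02 = 67.55 years.
Leg 2: γ = 1/√(1 − (21/29)²) = 29/20 = 1.450; Δt_2 = 1.450 × 14.02 = 20.33 years.
Leg 3: 8.945 years is already measured at mission control.
Leg 4: 25.14 years is already measured at mission control.
Total: 67.55 + 20.33 + 8.945 + 25.14 years.

Δt = 122 years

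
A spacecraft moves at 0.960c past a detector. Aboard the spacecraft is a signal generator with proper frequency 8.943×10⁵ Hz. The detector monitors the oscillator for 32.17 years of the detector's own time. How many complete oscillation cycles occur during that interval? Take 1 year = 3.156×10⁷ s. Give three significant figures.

γ = 1/√(1 − 0.960²) = 25/7 ≈ 3.571
During 32.17 years of lab time, the oscillator's proper time advances by τ = Δt/γ = 32.17/3.571 = 9.008 years = 2.843×10⁸ s.
N = f × τ = 8.943×10⁵ × 2.843×10⁸ = 2.542×10¹⁴.

N = 2.54×10¹⁴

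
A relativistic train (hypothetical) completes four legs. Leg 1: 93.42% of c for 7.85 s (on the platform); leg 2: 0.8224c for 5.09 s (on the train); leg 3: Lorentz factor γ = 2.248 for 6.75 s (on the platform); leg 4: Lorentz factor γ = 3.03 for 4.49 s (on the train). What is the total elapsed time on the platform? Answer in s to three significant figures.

Δt = 37.2 s

Leg 1: 7.85 s is already measured on the platform.
Leg 2: γ = 1/√(1 − 0.8224²) = 1/√0.3237 = 1.758; Δt_2 = 1.758 × 5.09 = 8.947 s.
Leg 3: 6.75 s is already measured on the platform.
Leg 4: γ = 3.03; Δt_4 = 3.030 × 4.49 = 13.60 s.
Total: 7.850 + 8.947 + 6.750 + 13.60 s.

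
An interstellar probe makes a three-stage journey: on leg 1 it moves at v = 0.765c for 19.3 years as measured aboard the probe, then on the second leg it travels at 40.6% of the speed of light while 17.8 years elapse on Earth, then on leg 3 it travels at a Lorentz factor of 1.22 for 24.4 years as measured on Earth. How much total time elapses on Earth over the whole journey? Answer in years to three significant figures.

Leg 1: γ = 1/√(1 − 0.765²) = 1/√0.4148 = 1.553; Δt_1 = 1.553 × 19.3 = 29.97 years.
Leg 2: 17.8 years is already measured on Earth.
Leg 3: 24.4 years is already measured on Earth.
Total: 29.97 + 17.80 + 24.40 years.

Δt = 72.2 years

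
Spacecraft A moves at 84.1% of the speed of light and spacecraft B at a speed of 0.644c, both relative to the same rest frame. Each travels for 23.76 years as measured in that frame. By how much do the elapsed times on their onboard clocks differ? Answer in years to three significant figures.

A: β = 0.841; γ = 1/√(1 − 0.841²) = 1/√0.2927 = 1.848; τ_A = 23.76/1.848 = 12.85 years.
B: γ = 1/√(1 − 0.644²) = 1/√0.5853 = 1.307; τ_B = 23.76/1.307 = 18.18 years.

|τ_A − τ_B| = 5.32 years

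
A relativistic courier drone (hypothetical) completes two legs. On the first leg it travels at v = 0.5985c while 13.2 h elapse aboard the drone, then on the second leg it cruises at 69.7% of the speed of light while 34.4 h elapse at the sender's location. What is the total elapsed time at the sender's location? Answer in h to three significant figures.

Δt = 50.9 h

Leg 1: γ = 1/√(1 − 0.5985²) = 1/√0.6418 = 1.248; Δt_1 = 1.248 × 13.2 = 16.48 h.
Leg 2: 34.4 h is already measured at the sender's location.
Total: 16.48 + 34.40 h.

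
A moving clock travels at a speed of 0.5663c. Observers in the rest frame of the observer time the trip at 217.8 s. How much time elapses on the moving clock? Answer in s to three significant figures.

τ = 180 s

γ = 1/√(1 − 0.5663²) = 1/√0.6793 = 1.213
The interval measured in the rest frame of the observer is the dilated one; the clock on the moving clock measures the proper time τ = Δt/γ = 217.8/1.213 s.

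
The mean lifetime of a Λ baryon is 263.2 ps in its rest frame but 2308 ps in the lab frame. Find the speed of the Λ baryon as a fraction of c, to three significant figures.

v = 0.993c

γ = Δt/τ₀ = 2308/263.2 = 8.769
β = √(1 − 1/γ²) = √(1 − 0.01300) = √0.9870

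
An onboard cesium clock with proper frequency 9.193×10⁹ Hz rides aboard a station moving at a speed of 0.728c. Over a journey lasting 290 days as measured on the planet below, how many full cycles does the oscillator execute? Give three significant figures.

N = 1.58×10¹⁷

γ = 1/√(1 − 0.728²) = 1/√0.4700 = 1.459
The oscillator's own cycle count is N = f × τ where τ is the proper time aboard the station. τ = Δt/γ = 290/1.459 = 198.8 days = 1.718×10⁷ s.
N = 9.193×10⁹ × 1.718×10⁷ = 1.579×10¹⁷.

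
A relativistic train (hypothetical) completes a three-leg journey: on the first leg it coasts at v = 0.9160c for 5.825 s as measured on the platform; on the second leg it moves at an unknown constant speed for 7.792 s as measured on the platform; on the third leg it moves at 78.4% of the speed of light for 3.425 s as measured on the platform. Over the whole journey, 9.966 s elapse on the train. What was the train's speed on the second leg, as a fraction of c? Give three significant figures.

β = 0.708

Leg 1: γ = 1/√(1 − 0.9160²) = 1/√0.1609 = 2.493; τ_1 = 5.825/2.493 = 2.337 s.
Leg 2: speed unknown; τ_2 = 7.792/γ_2.
Leg 3: β = 0.784; γ = 1/√(1 − 0.784²) = 1/√0.3853 = 1.611; τ_3 = 3.425/1.611 = 2.126 s.
Total proper time: 2.337 + τ_2 + 2.126 = 9.966, so τ_2 = 9.966 − 4.463 = 5.503 s.
γ_2 = 7.792/5.503 = 1.416; β = √(1 − 1/γ²) = √0.5012.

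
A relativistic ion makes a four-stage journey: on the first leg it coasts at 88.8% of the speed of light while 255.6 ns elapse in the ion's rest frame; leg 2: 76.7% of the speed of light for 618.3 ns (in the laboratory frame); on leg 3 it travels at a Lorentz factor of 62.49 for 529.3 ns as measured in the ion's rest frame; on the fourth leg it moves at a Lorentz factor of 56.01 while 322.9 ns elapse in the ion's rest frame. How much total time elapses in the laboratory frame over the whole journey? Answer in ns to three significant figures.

Δt = 5.23×10⁴ ns

Leg 1: β = 0.888; γ = 1/√(1 − 0.888²) = 1/√0.2115 = 2.175; Δt_1 = 2.175 × 255.6 = 555.8 ns.
Leg 2: 618.3 ns is already measured in the laboratory frame.
Leg 3: γ = 62.49; Δt_3 = 62.49 × 529.3 = 3.308×10⁴ ns.
Leg 4: γ = 56.01; Δt_4 = 56.01 × 322.9 = 1.809×10⁴ ns.
Total: 555.8 + 618.3 + 3.308×10⁴ + 1.809×10⁴ ns.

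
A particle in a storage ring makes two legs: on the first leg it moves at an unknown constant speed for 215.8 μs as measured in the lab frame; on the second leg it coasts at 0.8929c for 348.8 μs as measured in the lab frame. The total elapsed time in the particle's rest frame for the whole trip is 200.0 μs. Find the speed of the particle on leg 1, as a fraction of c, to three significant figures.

β = 0.980

Leg 1: speed unknown; τ_1 = 215.8/γ_1.
Leg 2: γ = 1/√(1 − 0.8929²) = 1/√0.2027 = 2.221; τ_2 = 348.8/2.221 = 157.0 μs.
Total proper time: τ_1 + 157.0 = 200.0, so τ_1 = 200.0 − 157.0 = 42.95 μs.
γ_1 = 215.8/42.95 = 5.024; β = √(1 − 1/γ²) = √0.9604.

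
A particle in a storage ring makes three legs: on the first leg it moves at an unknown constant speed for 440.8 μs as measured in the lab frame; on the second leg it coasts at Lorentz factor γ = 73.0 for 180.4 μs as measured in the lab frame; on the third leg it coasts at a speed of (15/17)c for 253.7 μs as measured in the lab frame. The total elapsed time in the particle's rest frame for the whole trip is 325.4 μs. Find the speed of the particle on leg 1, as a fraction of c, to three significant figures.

β = 0.887

Leg 1: speed unknown; τ_1 = 440.8/γ_1.
Leg 2: γ = 73.0; τ_2 = 180.4/73.00 = 2.471 μs.
Leg 3: γ = 1/√(1 − (15/17)²) = 17/8 = 2.125; τ_3 = 253.7/2.125 = 119.4 μs.
Total proper time: τ_1 + 2.471 + 119.4 = 325.4, so τ_1 = 325.4 − 121.9 = 203.5 μs.
γ_1 = 440.8/203.5 = 2.166; β = √(1 − 1/γ²) = √0.7868.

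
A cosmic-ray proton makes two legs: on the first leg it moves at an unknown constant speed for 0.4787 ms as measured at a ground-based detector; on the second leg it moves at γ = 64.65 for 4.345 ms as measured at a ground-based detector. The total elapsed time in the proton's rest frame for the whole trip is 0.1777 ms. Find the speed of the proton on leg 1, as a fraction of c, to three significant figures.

Leg 1: speed unknown; τ_1 = 0.4787/γ_1.
Leg 2: γ = 64.65; τ_2 = 4.345/64.65 = 0.06721 ms.
Total proper time: τ_1 + 0.06721 = 0.1777, so τ_1 = 0.1777 − 0.06721 = 0.1105 ms.
γ_1 = 0.4787/0.1105 = 4.332; β = √(1 − 1/γ²) = √0.9467.

β = 0.973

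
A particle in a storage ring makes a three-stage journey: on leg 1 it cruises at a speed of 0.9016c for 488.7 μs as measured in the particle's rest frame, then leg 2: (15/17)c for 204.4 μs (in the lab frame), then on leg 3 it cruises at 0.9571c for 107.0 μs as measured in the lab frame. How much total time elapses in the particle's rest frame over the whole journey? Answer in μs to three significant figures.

Leg 1: 488.7 μs is already measured in the particle's rest frame.
Leg 2: γ = 1/√(1 − (15/17)²) = 17/8 = 2.125; τ_2 = 204.4/2.125 = 96.19 μs.
Leg 3: γ = 1/√(1 − 0.9571²) = 1/√0.08396 = 3.451; τ_3 = 107.0/3.451 = 31.00 μs.
Total: 488.7 + 96.19 + 31.00 μs.

τ = 616 μs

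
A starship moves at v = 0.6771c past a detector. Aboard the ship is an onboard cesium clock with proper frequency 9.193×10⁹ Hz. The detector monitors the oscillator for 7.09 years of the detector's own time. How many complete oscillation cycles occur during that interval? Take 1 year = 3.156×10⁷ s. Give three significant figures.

γ = 1/√(1 − 0.6771²) = 1/√0.5415 = 1.359
During 7.09 years of lab time, the oscillator's proper time advances by τ = Δt/γ = 7.09/1.359 = 5.217 years = 1.647×10⁸ s.
N = f × τ = 9.193×10⁹ × 1.647×10⁸ = 1.514×10¹⁸.

N = 1.51×10¹⁸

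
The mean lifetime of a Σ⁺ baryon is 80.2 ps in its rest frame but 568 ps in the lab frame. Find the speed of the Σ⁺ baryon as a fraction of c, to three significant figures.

β = 0.990

γ = Δt/τ₀ = 568/80.2 = 7.082
β = √(1 − 1/γ²) = √(1 − 0.01994) = √0.9801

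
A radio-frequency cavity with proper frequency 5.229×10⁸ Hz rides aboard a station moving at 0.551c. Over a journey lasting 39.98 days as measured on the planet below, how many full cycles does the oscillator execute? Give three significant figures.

γ = 1/√(1 − 0.551²) = 1/√0.6964 = 1.198
The oscillator's own cycle count is N = f × τ where τ is the proper time aboard the station. τ = Δt/γ = 39.98/1.198 = 33.36 days = 2.883×10⁶ s.
N = 5.229×10⁸ × 2.883×10⁶ = 1.507×10¹⁵.

N = 1.51×10¹⁵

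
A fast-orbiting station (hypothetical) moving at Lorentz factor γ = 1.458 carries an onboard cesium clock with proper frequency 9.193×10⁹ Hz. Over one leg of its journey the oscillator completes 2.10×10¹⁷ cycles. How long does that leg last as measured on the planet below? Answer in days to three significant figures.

Δt = 385 days

γ = 1.458
Proper time for N cycles: τ = N/f = 2.10×10¹⁷/(9.193×10⁹) = 2.284×10⁷ s = 264.4 days.
Lab-frame duration Δt = γτ = 1.458 × 264.4 = 385.5 days.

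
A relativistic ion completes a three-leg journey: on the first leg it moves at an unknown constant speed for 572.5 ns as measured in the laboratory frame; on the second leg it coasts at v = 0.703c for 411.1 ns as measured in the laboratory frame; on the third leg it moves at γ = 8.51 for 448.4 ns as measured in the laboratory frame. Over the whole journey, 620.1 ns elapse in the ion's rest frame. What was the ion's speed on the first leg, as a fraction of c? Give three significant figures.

β = 0.877

Leg 1: speed unknown; τ_1 = 572.5/γ_1.
Leg 2: γ = 1/√(1 − 0.703²) = 1/√0.5058 = 1.406; τ_2 = 411.1/1.406 = 292.4 ns.
Leg 3: γ = 8.51; τ_3 = 448.4/8.510 = 52.69 ns.
Total proper time: τ_1 + 292.4 + 52.69 = 620.1, so τ_1 = 620.1 − 345.1 = 275.0 ns.
γ_1 = 572.5/275.0 = 2.082; β = √(1 − 1/γ²) = √0.7692.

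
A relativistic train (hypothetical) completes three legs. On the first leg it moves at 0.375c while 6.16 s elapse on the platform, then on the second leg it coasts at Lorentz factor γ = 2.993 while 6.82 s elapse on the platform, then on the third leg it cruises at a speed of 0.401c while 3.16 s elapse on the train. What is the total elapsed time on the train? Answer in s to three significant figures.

τ = 11.1 s

Leg 1: γ = 1/√(1 − 0.375²) = 1/√0.8594 = 1.079; τ_1 = 6.16/1.079 = 5.710 s.
Leg 2: γ = 2.993; τ_2 = 6.82/2.993 = 2.279 s.
Leg 3: 3.16 s is already measured on the train.
Total: 5.710 + 2.279 + 3.160 s.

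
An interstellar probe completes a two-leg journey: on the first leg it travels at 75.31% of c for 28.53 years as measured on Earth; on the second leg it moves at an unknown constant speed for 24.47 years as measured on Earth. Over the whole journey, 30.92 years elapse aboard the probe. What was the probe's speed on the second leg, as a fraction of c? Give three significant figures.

β = 0.868

Leg 1: β = 0.7531; γ = 1/√(1 − 0.7531²) = 1/√0.4328 = 1.520; τ_1 = 28.53/1.520 = 18.77 years.
Leg 2: speed unknown; τ_2 = 24.47/γ_2.
Total proper time: 18.77 + τ_2 = 30.92, so τ_2 = 30.92 − 18.77 = 12.15 years.
γ_2 = 24.47/12.15 = 2.014; β = √(1 − 1/γ²) = √0.7535.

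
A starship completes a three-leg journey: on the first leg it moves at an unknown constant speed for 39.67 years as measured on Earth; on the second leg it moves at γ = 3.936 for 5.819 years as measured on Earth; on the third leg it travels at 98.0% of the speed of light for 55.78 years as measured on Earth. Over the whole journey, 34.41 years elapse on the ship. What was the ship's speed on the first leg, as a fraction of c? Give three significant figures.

Leg 1: speed unknown; τ_1 = 39.67/γ_1.
Leg 2: γ = 3.936; τ_2 = 5.819/3.936 = 1.478 years.
Leg 3: β = 0.980; γ = 1/√(1 − 0.980²) = 1/√0.03960 = 5.025; τ_3 = 55.78/5.025 = 11.10 years.
Total proper time: τ_1 + 1.478 + 11.10 = 34.41, so τ_1 = 34.41 − 12.58 = 21.83 years.
γ_1 = 39.67/21.83 = 1.817; β = √(1 − 1/γ²) = √0.6971.

β = 0.835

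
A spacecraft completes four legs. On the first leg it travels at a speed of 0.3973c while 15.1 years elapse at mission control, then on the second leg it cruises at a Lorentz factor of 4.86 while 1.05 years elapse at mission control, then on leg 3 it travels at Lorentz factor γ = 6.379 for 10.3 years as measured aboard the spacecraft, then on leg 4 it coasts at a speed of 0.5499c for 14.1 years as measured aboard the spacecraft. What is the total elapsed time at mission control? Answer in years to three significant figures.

Δt = 98.7 years

Leg 1: 15.1 years is already measured at mission control.
Leg 2: 1.05 years is already measured at mission control.
Leg 3: γ = 6.379; Δt_3 = 6.379 × 10.3 = 65.70 years.
Leg 4: γ = 1/√(1 − 0.5499²) = 1/√0.6976 = 1.197; Δt_4 = 1.197 × 14.1 = 16.88 years.
Total: 15.10 + 1.050 + 65.70 + 16.88 years.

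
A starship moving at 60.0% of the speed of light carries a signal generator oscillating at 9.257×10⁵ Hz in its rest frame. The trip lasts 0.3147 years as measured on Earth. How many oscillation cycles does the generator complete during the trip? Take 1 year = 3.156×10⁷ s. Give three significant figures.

β = 0.600; γ = 1/√(1 − 0.600²) = 1/√0.6400 = 1.250
The oscillator's own cycle count is N = f × τ where τ is the proper time on the ship. τ = Δt/γ = 0.3147/1.250 = 0.2518 years = 7.946×10⁶ s.
N = 9.257×10⁵ × 7.946×10⁶ = 7.355×10¹².

N = 7.36×10¹²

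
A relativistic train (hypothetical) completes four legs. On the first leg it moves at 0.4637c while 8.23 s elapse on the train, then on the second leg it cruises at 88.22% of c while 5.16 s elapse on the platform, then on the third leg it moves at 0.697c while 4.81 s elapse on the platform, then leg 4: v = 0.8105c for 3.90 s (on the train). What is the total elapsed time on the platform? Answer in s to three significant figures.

Leg 1: γ = 1/√(1 − 0.4637²) = 1/√0.7850 = 1.129; Δt_1 = 1.129 × 8.23 = 9.289 s.
Leg 2: 5.16 s is already measured on the platform.
Leg 3: 4.81 s is already measured on the platform.
Leg 4: γ = 1/√(1 − 0.8105²) = 1/√0.3431 = 1.707; Δt_4 = 1.707 × 3.90 = 6.658 s.
Total: 9.289 + 5.160 + 4.810 + 6.658 s.

Δt = 25.9 s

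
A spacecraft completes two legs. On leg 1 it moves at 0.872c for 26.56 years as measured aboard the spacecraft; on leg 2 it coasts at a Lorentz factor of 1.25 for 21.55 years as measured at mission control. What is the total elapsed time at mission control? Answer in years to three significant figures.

Δt = 75.8 years

Leg 1: γ = 1/√(1 − 0.872²) = 1/√0.2396 = 2.043; Δt_1 = 2.043 × 26.56 = 54.26 years.
Leg 2: 21.55 years is already measured at mission control.
Total: 54.26 + 21.55 years.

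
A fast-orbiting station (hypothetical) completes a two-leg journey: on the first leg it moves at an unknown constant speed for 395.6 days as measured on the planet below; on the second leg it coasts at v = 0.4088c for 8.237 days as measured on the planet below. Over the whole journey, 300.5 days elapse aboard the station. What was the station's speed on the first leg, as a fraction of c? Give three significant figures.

Leg 1: speed unknown; τ_1 = 395.6/γ_1.
Leg 2: γ = 1/√(1 − 0.4088²) = 1/√0.8329 = 1.096; τ_2 = 8.237/1.096 = 7.517 days.
Total proper time: τ_1 + 7.517 = 300.5, so τ_1 = 300.5 − 7.517 = 293.0 days.
γ_1 = 395.6/293.0 = 1.350; β = √(1 − 1/γ²) = √0.4515.

β = 0.672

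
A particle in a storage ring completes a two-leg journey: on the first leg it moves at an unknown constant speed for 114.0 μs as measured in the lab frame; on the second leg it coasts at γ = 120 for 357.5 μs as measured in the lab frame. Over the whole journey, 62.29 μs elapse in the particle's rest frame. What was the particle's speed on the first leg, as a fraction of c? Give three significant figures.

β = 0.854

Leg 1: speed unknown; τ_1 = 114.0/γ_1.
Leg 2: γ = 120; τ_2 = 357.5/120.0 = 2.979 μs.
Total proper time: τ_1 + 2.979 = 62.29, so τ_1 = 62.29 − 2.979 = 59.31 μs.
γ_1 = 114.0/59.31 = 1.922; β = √(1 − 1/γ²) = √0.7293.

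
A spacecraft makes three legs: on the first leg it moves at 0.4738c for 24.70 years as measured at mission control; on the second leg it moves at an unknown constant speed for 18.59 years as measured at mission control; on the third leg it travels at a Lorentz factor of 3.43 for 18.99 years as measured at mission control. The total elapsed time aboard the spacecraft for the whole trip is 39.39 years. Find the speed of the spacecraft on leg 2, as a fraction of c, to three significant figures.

β = 0.759

Leg 1: γ = 1/√(1 − 0.4738²) = 1/√0.7755 = 1.136; τ_1 = 24.70/1.136 = 21.75 years.
Leg 2: speed unknown; τ_2 = 18.59/γ_2.
Leg 3: γ = 3.43; τ_3 = 18.99/3.430 = 5.536 years.
Total proper time: 21.75 + τ_2 + 5.536 = 39.39, so τ_2 = 39.39 − 27.29 = 12.10 years.
γ_2 = 18.59/12.10 = 1.536; β = √(1 − 1/γ²) = √0.5762.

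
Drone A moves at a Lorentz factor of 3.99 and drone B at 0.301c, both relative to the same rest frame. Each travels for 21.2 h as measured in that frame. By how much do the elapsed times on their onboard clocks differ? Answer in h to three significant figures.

|τ_A − τ_B| = 14.9 h

A: γ = 3.99; τ_A = 21.2/3.990 = 5.313 h.
B: γ = 1/√(1 − 0.301²) = 1/√0.9094 = 1.049; τ_B = 21.2/1.049 = 20.22 h.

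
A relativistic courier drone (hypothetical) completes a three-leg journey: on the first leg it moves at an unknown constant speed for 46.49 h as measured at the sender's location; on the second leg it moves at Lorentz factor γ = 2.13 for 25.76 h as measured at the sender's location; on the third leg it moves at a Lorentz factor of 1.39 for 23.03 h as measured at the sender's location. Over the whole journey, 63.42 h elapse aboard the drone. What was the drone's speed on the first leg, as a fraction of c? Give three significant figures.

Leg 1: speed unknown; τ_1 = 46.49/γ_1.
Leg 2: γ = 2.13; τ_2 = 25.76/2.130 = 12.09 h.
Leg 3: γ = 1.39; τ_3 = 23.03/1.390 = 16.57 h.
Total proper time: τ_1 + 12.09 + 16.57 = 63.42, so τ_1 = 63.42 − 28.66 = 34.76 h.
γ_1 = 46.49/34.76 = 1.338; β = √(1 − 1/γ²) = √0.4410.

β = 0.664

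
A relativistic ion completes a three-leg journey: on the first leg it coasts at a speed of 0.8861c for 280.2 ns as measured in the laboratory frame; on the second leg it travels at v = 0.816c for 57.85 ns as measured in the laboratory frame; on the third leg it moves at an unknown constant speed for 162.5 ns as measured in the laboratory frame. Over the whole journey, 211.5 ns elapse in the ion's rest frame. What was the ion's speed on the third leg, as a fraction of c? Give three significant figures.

β = 0.955

Leg 1: γ = 1/√(1 − 0.8861²) = 1/√0.2148 = 2.158; τ_1 = 280.2/2.158 = 129.9 ns.
Leg 2: γ = 1/√(1 − 0.816²) = 1/√0.3341 = 1.730; τ_2 = 57.85/1.730 = 33.44 ns.
Leg 3: speed unknown; τ_3 = 162.5/γ_3.
Total proper time: 129.9 + 33.44 + τ_3 = 211.5, so τ_3 = 211.5 − 163.3 = 48.19 ns.
γ_3 = 162.5/48.19 = 3.372; β = √(1 − 1/γ²) = √0.9121.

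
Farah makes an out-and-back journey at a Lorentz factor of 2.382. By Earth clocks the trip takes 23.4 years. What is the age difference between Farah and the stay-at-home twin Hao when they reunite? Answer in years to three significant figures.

γ = 2.382
Farah's elapsed proper time: τ = 23.4/2.382 = 9.824 years.
Age gap = Δt − τ = 23.4 − 9.824 years.

Δt − τ = 13.6 years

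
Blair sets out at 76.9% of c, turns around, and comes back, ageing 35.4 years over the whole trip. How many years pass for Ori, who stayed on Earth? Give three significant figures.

Δt = 55.4 years

β = 0.769; γ = 1/√(1 − 0.769²) = 1/√0.4086 = 1.564
Earth-frame duration is the dilated interval: Δt = γτ = 1.564 × 35.4 years.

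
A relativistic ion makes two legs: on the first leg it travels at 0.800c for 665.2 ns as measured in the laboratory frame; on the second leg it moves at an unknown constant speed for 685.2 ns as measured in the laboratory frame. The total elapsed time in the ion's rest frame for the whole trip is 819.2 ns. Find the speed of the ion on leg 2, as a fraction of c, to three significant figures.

Leg 1: γ = 1/√(1 − 0.800²) = 5/3 ≈ 1.667; τ_1 = 665.2/1.667 = 399.1 ns.
Leg 2: speed unknown; τ_2 = 685.2/γ_2.
Total proper time: 399.1 + τ_2 = 819.2, so τ_2 = 819.2 − 399.1 = 420.1 ns.
γ_2 = 685.2/420.1 = 1.631; β = √(1 − 1/γ²) = √0.6241.

β = 0.790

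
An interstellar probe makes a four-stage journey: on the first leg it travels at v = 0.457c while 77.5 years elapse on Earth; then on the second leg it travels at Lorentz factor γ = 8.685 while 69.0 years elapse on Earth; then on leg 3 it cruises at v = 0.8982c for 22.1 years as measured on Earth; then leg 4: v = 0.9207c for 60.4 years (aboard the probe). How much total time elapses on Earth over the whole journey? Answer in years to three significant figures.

Leg 1: 77.5 years is already measured on Earth.
Leg 2: 69.0 years is already measured on Earth.
Leg 3: 22.1 years is already measured on Earth.
Leg 4: γ = 1/√(1 − 0.9207²) = 1/√0.1523 = 2.562; Δt_4 = 2.562 × 60.4 = 154.8 years.
Total: 77.50 + 69.00 + 22.10 + 154.8 years.

Δt = 323 years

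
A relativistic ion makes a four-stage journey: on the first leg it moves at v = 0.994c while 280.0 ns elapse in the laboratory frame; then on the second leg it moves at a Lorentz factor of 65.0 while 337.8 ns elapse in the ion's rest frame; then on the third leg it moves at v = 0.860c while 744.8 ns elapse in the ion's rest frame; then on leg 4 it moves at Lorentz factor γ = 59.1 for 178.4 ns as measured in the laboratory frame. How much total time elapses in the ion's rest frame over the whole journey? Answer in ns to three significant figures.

τ = 1120 ns

Leg 1: γ = 1/√(1 − 0.994²) = 1/√0.01196 = 9.142; τ_1 = 280.0/9.142 = 30.63 ns.
Leg 2: 337.8 ns is already measured in the ion's rest frame.
Leg 3: 744.8 ns is already measured in the ion's rest frame.
Leg 4: γ = 59.1; τ_4 = 178.4/59.10 = 3.019 ns.
Total: 30.63 + 337.8 + 744.8 + 3.019 ns.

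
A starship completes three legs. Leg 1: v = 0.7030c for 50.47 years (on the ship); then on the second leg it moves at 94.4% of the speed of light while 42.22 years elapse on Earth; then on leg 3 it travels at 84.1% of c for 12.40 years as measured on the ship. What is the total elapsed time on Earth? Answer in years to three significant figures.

Leg 1: γ = 1/√(1 − 0.7030²) = 1/√0.5058 = 1.406; Δt_1 = 1.406 × 50.47 = 70.97 years.
Leg 2: 42.22 years is already measured on Earth.
Leg 3: β = 0.841; γ = 1/√(1 − 0.841²) = 1/√0.2927 = 1.848; Δt_3 = 1.848 × 12.40 = 22.92 years.
Total: 70.97 + 42.22 + 22.92 years.

Δt = 136 years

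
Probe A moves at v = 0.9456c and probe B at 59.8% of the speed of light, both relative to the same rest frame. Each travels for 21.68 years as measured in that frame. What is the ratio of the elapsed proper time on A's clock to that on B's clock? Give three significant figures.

τ_A/τ_B = 0.406

A: γ = 1/√(1 − 0.9456²) = 1/√0.1058 = 3.074. B: β = 0.598; γ = 1/√(1 − 0.598²) = 1/√0.6424 = 1.248.
τ_A/τ_B = γ_B/γ_A = 1.248/3.074 = 0.4059, so τ_A/τ_B = 0.4059.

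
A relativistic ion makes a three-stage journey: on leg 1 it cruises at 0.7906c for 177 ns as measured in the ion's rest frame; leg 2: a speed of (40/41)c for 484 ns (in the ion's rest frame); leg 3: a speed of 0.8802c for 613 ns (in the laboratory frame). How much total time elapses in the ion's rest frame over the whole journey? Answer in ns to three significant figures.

Leg 1: 177 ns is already measured in the ion's rest frame.
Leg 2: 484 ns is already measured in the ion's rest frame.
Leg 3: γ = 1/√(1 − 0.8802²) = 1/√0.2252 = 2.107; τ_3 = 613/2.107 = 290.9 ns.
Total: 177.0 + 484.0 + 290.9 ns.

τ = 952 ns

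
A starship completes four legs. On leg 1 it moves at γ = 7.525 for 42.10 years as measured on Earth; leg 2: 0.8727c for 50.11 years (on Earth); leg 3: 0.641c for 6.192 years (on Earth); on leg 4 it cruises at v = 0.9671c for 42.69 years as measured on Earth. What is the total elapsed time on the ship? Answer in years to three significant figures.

Leg 1: γ = 7.525; τ_1 = 42.10/7.525 = 5.595 years.
Leg 2: γ = 1/√(1 − 0.8727²) = 1/√0.2384 = 2.048; τ_2 = 50.11/2.048 = 24.47 years.
Leg 3: γ = 1/√(1 − 0.641²) = 1/√0.5891 = 1.303; τ_3 = 6.192/1.303 = 4.753 years.
Leg 4: γ = 1/√(1 − 0.9671²) = 1/√0.06472 = 3.931; τ_4 = 42.69/3.931 = 10.86 years.
Total: 5.595 + 24.47 + 4.753 + 10.86 years.

τ = 45.7 years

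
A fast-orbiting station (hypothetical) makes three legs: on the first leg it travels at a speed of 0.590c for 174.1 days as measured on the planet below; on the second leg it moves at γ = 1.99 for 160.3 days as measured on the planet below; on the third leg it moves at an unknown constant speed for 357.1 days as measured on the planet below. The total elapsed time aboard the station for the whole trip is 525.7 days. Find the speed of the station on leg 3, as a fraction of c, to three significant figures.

β = 0.522

Leg 1: γ = 1/√(1 − 0.590²) = 1/√0.6519 = 1.239; τ_1 = 174.1/1.239 = 140.6 days.
Leg 2: γ = 1.99; τ_2 = 160.3/1.990 = 80.55 days.
Leg 3: speed unknown; τ_3 = 357.1/γ_3.
Total proper time: 140.6 + 80.55 + τ_3 = 525.7, so τ_3 = 525.7 − 221.1 = 304.6 days.
γ_3 = 357.1/304.6 = 1.172; β = √(1 − 1/γ²) = √0.2725.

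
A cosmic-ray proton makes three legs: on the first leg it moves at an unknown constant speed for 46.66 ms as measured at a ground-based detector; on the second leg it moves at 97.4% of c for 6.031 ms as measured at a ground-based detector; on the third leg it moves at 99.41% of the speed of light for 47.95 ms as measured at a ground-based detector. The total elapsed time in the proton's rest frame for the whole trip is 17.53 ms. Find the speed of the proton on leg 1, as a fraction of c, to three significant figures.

Leg 1: speed unknown; τ_1 = 46.66/γ_1.
Leg 2: β = 0.974; γ = 1/√(1 − 0.974²) = 1/√0.05132 = 4.414; τ_2 = 6.031/4.414 = 1.366 ms.
Leg 3: β = 0.9941; γ = 1/√(1 − 0.9941²) = 1/√0.01177 = 9.219; τ_3 = 47.95/9.219 = 5.201 ms.
Total proper time: τ_1 + 1.366 + 5.201 = 17.53, so τ_1 = 17.53 − 6.567 = 10.96 ms.
γ_1 = 46.66/10.96 = 4.256; β = √(1 − 1/γ²) = √0.9448.

β = 0.972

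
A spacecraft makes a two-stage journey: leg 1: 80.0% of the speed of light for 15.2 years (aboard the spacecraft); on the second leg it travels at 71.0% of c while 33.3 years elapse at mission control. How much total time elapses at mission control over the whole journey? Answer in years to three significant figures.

Δt = 58.6 years

Leg 1: β = 0.800; γ = 1/√(1 − 0.800²) = 1/√0.3600 = 1.667; Δt_1 = 1.667 × 15.2 = 25.33 years.
Leg 2: 33.3 years is already measured at mission control.
Total: 25.33 + 33.30 years.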